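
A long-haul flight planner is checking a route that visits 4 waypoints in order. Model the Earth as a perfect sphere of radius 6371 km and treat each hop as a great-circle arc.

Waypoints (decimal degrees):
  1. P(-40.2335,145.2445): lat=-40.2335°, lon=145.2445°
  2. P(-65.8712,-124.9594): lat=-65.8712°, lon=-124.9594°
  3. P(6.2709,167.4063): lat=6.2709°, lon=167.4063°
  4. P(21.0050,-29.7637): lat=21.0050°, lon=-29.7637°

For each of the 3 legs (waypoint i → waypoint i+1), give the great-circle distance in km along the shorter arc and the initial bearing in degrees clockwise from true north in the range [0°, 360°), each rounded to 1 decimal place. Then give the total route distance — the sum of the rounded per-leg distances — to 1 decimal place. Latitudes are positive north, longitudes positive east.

Leg 1: φ1=-0.7022070, φ2=-1.1496693, Δφ=-0.4474623, Δλ=-4.7159477 rad; a=sin²(Δφ/2)+cosφ1·cosφ2·sin²(Δλ/2)=0.2047093301; c=2·atan2(√a, √(1-a))=0.939017285; dist=6371·c=5982.479 ≈ 5982.5 km; running total=5982.5 km
Leg 1 bearing: y=sinΔλ·cosφ2=0.40878666, x=cosφ1·sinφ2-sinφ1·cosφ2·cosΔλ=-0.69577809; θ=atan2(y, x)=149.5647° ≈ 149.6°
Leg 2: φ1=-1.1496693, φ2=0.1094479, Δφ=1.2591172, Δλ=5.1027441 rad; a=sin²(Δφ/2)+cosφ1·cosφ2·sin²(Δλ/2)=0.4725327531; c=2·atan2(√a, √(1-a))=1.515834165; dist=6371·c=9657.379 ≈ 9657.4 km; running total=15639.9 km
Leg 2 bearing: y=sinΔλ·cosφ2=-0.91924067, x=cosφ1·sinφ2-sinφ1·cosφ2·cosΔλ=0.38984458; θ=atan2(y, x)=-67.0185° <0 so +360° → 292.9815° ≈ 293.0°
Leg 3: φ1=0.1094479, φ2=0.3666064, Δφ=0.2571586, Δλ=-3.4412657 rad; a=sin²(Δφ/2)+cosφ1·cosφ2·sin²(Δλ/2)=0.9237267956; c=2·atan2(√a, √(1-a))=2.581966420; dist=6371·c=16449.708 ≈ 16449.7 km; running total=32089.6 km
Leg 3 bearing: y=sinΔλ·cosφ2=0.27559102, x=cosφ1·sinφ2-sinφ1·cosφ2·cosΔλ=0.45373120; θ=atan2(y, x)=31.2740° ≈ 31.3°

Leg 1: dist=5982.5 km, bearing=149.6°
Leg 2: dist=9657.4 km, bearing=293.0°
Leg 3: dist=16449.7 km, bearing=31.3°
Total: 32089.6 km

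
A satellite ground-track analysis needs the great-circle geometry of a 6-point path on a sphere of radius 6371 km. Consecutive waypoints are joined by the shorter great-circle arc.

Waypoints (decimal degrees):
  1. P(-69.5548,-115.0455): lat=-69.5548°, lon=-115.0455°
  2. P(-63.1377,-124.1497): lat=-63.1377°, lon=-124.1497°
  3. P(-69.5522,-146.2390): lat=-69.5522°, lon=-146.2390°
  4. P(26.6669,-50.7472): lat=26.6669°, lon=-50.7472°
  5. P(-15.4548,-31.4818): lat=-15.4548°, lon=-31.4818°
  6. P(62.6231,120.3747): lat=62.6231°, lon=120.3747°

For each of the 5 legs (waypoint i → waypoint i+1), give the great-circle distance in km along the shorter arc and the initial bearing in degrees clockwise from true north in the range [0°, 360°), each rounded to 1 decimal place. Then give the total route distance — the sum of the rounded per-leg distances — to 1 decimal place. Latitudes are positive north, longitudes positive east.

Leg 1: dist=819.1 km, bearing=326.1°
Leg 2: dist=1205.5 km, bearing=224.3°
Leg 3: dist=12984.2 km, bearing=85.1°
Leg 4: dist=5125.3 km, bearing=153.8°
Leg 5: dist=14328.8 km, bearing=16.2°
Total: 34462.9 km

Leg 1: φ1=-1.2139603, φ2=-1.1019607, Δφ=0.1119995, Δλ=-0.1588983 rad; a=sin²(Δφ/2)+cosφ1·cosφ2·sin²(Δλ/2)=0.0041268862; c=2·atan2(√a, √(1-a))=0.128570227; dist=6371·c=819.121 ≈ 819.1 km; running total=819.1 km
Leg 1 bearing: y=sinΔλ·cosφ2=-0.07149608, x=cosφ1·sinφ2-sinφ1·cosφ2·cosΔλ=0.10643181; θ=atan2(y, x)=-33.8914° <0 so +360° → 326.1086° ≈ 326.1°
Leg 2: φ1=-1.1019607, φ2=-1.2139149, Δφ=-0.1119541, Δλ=-0.3855310 rad; a=sin²(Δφ/2)+cosφ1·cosφ2·sin²(Δλ/2)=0.0089235206; c=2·atan2(√a, √(1-a))=0.189210895; dist=6371·c=1205.463 ≈ 1205.5 km; running total=2024.6 km
Leg 2 bearing: y=sinΔλ·cosφ2=-0.13137495, x=cosφ1·sinφ2-sinφ1·cosφ2·cosΔλ=-0.13459639; θ=atan2(y, x)=-135.6939° <0 so +360° → 224.3061° ≈ 224.3°
Leg 3: φ1=-1.2139149, φ2=0.4654252, Δφ=1.6793401, Δλ=1.6666463 rad; a=sin²(Δφ/2)+cosφ1·cosφ2·sin²(Δλ/2)=0.7252010376; c=2·atan2(√a, √(1-a))=2.038011955; dist=6371·c=12984.174 ≈ 12984.2 km; running total=15008.8 km
Leg 3 bearing: y=sinΔλ·cosφ2=0.88952896, x=cosφ1·sinφ2-sinφ1·cosφ2·cosΔλ=0.07665635; θ=atan2(y, x)=85.0746° ≈ 85.1°
Leg 4: φ1=0.4654252, φ2=-0.2697371, Δφ=-0.7351624, Δλ=0.3362447 rad; a=sin²(Δφ/2)+cosφ1·cosφ2·sin²(Δλ/2)=0.1532558073; c=2·atan2(√a, √(1-a))=0.804476652; dist=6371·c=5125.321 ≈ 5125.3 km; running total=20134.1 km
Leg 4 bearing: y=sinΔλ·cosφ2=0.31801392, x=cosφ1·sinφ2-sinφ1·cosφ2·cosΔλ=-0.64648357; θ=atan2(y, x)=153.8068° ≈ 153.8°
Leg 5: φ1=-0.2697371, φ2=1.0929793, Δφ=1.3627164, Δλ=2.6503959 rad; a=sin²(Δφ/2)+cosφ1·cosφ2·sin²(Δλ/2)=0.8137227383; c=2·atan2(√a, √(1-a))=2.249064521; dist=6371·c=14328.790 ≈ 14328.8 km; running total=34462.9 km
Leg 5 bearing: y=sinΔλ·cosφ2=0.21689886, x=cosφ1·sinφ2-sinφ1·cosφ2·cosΔλ=0.74784160; θ=atan2(y, x)=16.1739° ≈ 16.2°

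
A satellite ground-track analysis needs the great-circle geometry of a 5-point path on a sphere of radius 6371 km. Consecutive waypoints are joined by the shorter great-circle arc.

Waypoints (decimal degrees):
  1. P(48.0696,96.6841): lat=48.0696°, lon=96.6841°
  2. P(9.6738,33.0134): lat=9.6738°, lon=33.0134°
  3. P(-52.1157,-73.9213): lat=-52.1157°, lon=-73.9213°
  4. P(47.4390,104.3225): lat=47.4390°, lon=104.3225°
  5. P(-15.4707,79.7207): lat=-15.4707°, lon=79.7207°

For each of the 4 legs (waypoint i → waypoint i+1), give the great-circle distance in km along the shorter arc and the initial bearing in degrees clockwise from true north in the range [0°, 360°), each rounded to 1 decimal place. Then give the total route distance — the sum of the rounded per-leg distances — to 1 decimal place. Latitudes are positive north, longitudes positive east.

Leg 1: φ1=0.8389728, φ2=0.1688397, Δφ=-0.6701331, Δλ=-1.1112634 rad; a=sin²(Δφ/2)+cosφ1·cosφ2·sin²(Δλ/2)=0.2914111232; c=2·atan2(√a, √(1-a))=1.140458608; dist=6371·c=7265.862 ≈ 7265.9 km; running total=7265.9 km
Leg 1 bearing: y=sinΔλ·cosφ2=-0.88351529, x=cosφ1·sinφ2-sinφ1·cosφ2·cosΔλ=-0.21298698; θ=atan2(y, x)=-103.5536° <0 so +360° → 256.4464° ≈ 256.4°
Leg 2: φ1=0.1688397, φ2=-0.9095906, Δφ=-1.0784302, Δλ=-1.8663626 rad; a=sin²(Δφ/2)+cosφ1·cosφ2·sin²(Δλ/2)=0.6544742324; c=2·atan2(√a, √(1-a))=1.884883537; dist=6371·c=12008.593 ≈ 12008.6 km; running total=19274.5 km
Leg 2 bearing: y=sinΔλ·cosφ2=-0.58744130, x=cosφ1·sinφ2-sinφ1·cosφ2·cosΔλ=-0.74797297; θ=atan2(y, x)=-141.8547° <0 so +360° → 218.1453° ≈ 218.1°
Leg 3: φ1=-0.9095906, φ2=0.8279667, Δφ=1.7375573, Δλ=3.1109412 rad; a=sin²(Δφ/2)+cosφ1·cosφ2·sin²(Δλ/2)=0.9982377660; c=2·atan2(√a, √(1-a))=3.057610033; dist=6371·c=19480.034 ≈ 19480.0 km; running total=38754.5 km
Leg 3 bearing: y=sinΔλ·cosφ2=0.02072864, x=cosφ1·sinφ2-sinφ1·cosφ2·cosΔλ=-0.08128246; θ=atan2(y, x)=165.6934° ≈ 165.7°
Leg 4: φ1=0.8279667, φ2=-0.2700147, Δφ=-1.0979814, Δλ=-0.4293824 rad; a=sin²(Δφ/2)+cosφ1·cosφ2·sin²(Δλ/2)=0.3018901906; c=2·atan2(√a, √(1-a))=1.163400521; dist=6371·c=7412.025 ≈ 7412.0 km; running total=46166.5 km
Leg 4 bearing: y=sinΔλ·cosφ2=-0.40122521, x=cosφ1·sinφ2-sinφ1·cosφ2·cosΔλ=-0.82585007; θ=atan2(y, x)=-154.0880° <0 so +360° → 205.9120° ≈ 205.9°

Leg 1: dist=7265.9 km, bearing=256.4°
Leg 2: dist=12008.6 km, bearing=218.1°
Leg 3: dist=19480.0 km, bearing=165.7°
Leg 4: dist=7412.0 km, bearing=205.9°
Total: 46166.5 km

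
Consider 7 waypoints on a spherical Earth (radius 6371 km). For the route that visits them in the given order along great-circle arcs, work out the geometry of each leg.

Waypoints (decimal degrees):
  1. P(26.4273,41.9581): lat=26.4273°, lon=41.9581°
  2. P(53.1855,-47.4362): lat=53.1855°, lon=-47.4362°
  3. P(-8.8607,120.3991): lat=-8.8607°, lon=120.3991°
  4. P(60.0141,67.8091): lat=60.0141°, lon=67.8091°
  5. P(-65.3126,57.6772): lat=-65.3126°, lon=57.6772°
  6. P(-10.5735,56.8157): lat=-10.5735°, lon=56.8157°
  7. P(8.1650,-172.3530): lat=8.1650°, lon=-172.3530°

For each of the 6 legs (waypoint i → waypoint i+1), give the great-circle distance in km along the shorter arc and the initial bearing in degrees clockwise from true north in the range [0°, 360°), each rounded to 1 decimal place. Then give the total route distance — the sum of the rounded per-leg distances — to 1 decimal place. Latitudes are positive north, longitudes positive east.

Leg 1: dist=7647.8 km, bearing=320.0°
Leg 2: dist=14966.3 km, bearing=17.0°
Leg 3: dist=8941.2 km, bearing=336.3°
Leg 4: dist=13961.1 km, bearing=185.2°
Leg 5: dist=6087.1 km, bearing=359.0°
Leg 6: dist=14619.2 km, bearing=88.4°
Total: 66222.7 km

Leg 1: φ1=0.4612434, φ2=0.9282621, Δφ=0.4670187, Δλ=-1.5602249 rad; a=sin²(Δφ/2)+cosφ1·cosφ2·sin²(Δλ/2)=0.3190099163; c=2·atan2(√a, √(1-a))=1.200405087; dist=6371·c=7647.781 ≈ 7647.8 km; running total=7647.8 km
Leg 1 bearing: y=sinΔλ·cosφ2=-0.59919274, x=cosφ1·sinφ2-sinφ1·cosφ2·cosΔλ=0.71409973; θ=atan2(y, x)=-39.9996° <0 so +360° → 320.0004° ≈ 320.0°
Leg 2: φ1=0.9282621, φ2=-0.1546484, Δφ=-1.0829105, Δλ=2.9292786 rad; a=sin²(Δφ/2)+cosφ1·cosφ2·sin²(Δλ/2)=0.8510479290; c=2·atan2(√a, √(1-a))=2.349132849; dist=6371·c=14966.325 ≈ 14966.3 km; running total=22614.1 km
Leg 2 bearing: y=sinΔλ·cosφ2=0.20820775, x=cosφ1·sinφ2-sinφ1·cosφ2·cosΔλ=0.68096324; θ=atan2(y, x)=17.0013° ≈ 17.0°
Leg 3: φ1=-0.1546484, φ2=1.0474436, Δφ=1.2020920, Δλ=-0.9178687 rad; a=sin²(Δφ/2)+cosφ1·cosφ2·sin²(Δλ/2)=0.4167054934; c=2·atan2(√a, √(1-a))=1.403427002; dist=6371·c=8941.233 ≈ 8941.2 km; running total=31555.3 km
Leg 3 bearing: y=sinΔλ·cosφ2=-0.39698500, x=cosφ1·sinφ2-sinφ1·cosφ2·cosΔλ=0.90258019; θ=atan2(y, x)=-23.7415° <0 so +360° → 336.2585° ≈ 336.3°
Leg 4: φ1=1.0474436, φ2=-1.1399199, Δφ=-2.1873636, Δλ=-0.1768350 rad; a=sin²(Δφ/2)+cosφ1·cosφ2·sin²(Δλ/2)=0.7907465875; c=2·atan2(√a, √(1-a))=2.191359195; dist=6371·c=13961.149 ≈ 13961.1 km; running total=45516.4 km
Leg 4 bearing: y=sinΔλ·cosφ2=-0.07347387, x=cosφ1·sinφ2-sinφ1·cosφ2·cosΔλ=-0.81022668; θ=atan2(y, x)=-174.8184° <0 so +360° → 185.1816° ≈ 185.2°
Leg 5: φ1=-1.1399199, φ2=-0.1845424, Δφ=0.9553775, Δλ=-0.0150360 rad; a=sin²(Δφ/2)+cosφ1·cosφ2·sin²(Δλ/2)=0.2113729364; c=2·atan2(√a, √(1-a))=0.955434363; dist=6371·c=6087.072 ≈ 6087.1 km; running total=51603.5 km
Leg 5 bearing: y=sinΔλ·cosφ2=-0.01478015, x=cosφ1·sinφ2-sinφ1·cosφ2·cosΔλ=0.81643078; θ=atan2(y, x)=-1.0371° <0 so +360° → 358.9629° ≈ 359.0°
Leg 6: φ1=-0.1845424, φ2=0.1425061, Δφ=0.3270485, Δλ=-3.9997484 rad; a=sin²(Δφ/2)+cosφ1·cosφ2·sin²(Δλ/2)=0.8311389393; c=2·atan2(√a, √(1-a))=2.294651196; dist=6371·c=14619.223 ≈ 14619.2 km; running total=66222.7 km
Leg 6 bearing: y=sinΔλ·cosφ2=0.74896808, x=cosφ1·sinφ2-sinφ1·cosφ2·cosΔλ=0.02085254; θ=atan2(y, x)=88.4052° ≈ 88.4°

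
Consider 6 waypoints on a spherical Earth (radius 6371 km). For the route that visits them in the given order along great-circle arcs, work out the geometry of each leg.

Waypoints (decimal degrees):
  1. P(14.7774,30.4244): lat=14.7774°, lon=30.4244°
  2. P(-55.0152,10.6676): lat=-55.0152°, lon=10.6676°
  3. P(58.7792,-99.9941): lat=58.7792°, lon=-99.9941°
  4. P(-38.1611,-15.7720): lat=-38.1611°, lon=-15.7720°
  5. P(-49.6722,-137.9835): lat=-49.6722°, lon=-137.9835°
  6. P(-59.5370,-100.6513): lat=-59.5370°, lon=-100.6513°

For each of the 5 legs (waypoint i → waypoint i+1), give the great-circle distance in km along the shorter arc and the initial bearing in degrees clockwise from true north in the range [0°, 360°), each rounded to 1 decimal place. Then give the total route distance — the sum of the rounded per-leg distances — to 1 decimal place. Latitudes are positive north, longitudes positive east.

Leg 1: dist=7980.8 km, bearing=191.8°
Leg 2: dist=15974.3 km, bearing=305.1°
Leg 3: dist=13250.8 km, bearing=116.4°
Leg 4: dist=8726.0 km, bearing=214.0°
Leg 5: dist=2598.1 km, bearing=129.2°
Total: 48530.0 km

Leg 1: φ1=0.2579143, φ2=-0.9601964, Δφ=-1.2181107, Δλ=-0.3448212 rad; a=sin²(Δφ/2)+cosφ1·cosφ2·sin²(Δλ/2)=0.3436072687; c=2·atan2(√a, √(1-a))=1.252672095; dist=6371·c=7980.774 ≈ 7980.8 km; running total=7980.8 km
Leg 1 bearing: y=sinΔλ·cosφ2=-0.19381167, x=cosφ1·sinφ2-sinφ1·cosφ2·cosΔλ=-0.92983993; θ=atan2(y, x)=-168.2261° <0 so +360° → 191.7739° ≈ 191.8°
Leg 2: φ1=-0.9601964, φ2=1.0258906, Δφ=1.9860870, Δλ=-1.9314110 rad; a=sin²(Δφ/2)+cosφ1·cosφ2·sin²(Δλ/2)=0.9027569815; c=2·atan2(√a, √(1-a))=2.507338620; dist=6371·c=15974.254 ≈ 15974.3 km; running total=23955.1 km
Leg 2 bearing: y=sinΔλ·cosφ2=-0.48499808, x=cosφ1·sinφ2-sinφ1·cosφ2·cosΔλ=0.34047630; θ=atan2(y, x)=-54.9305° <0 so +360° → 305.0695° ≈ 305.1°
Leg 3: φ1=1.0258906, φ2=-0.6660368, Δφ=-1.6919274, Δλ=1.4699529 rad; a=sin²(Δφ/2)+cosφ1·cosφ2·sin²(Δλ/2)=0.7436809739; c=2·atan2(√a, √(1-a))=2.079862392; dist=6371·c=13250.803 ≈ 13250.8 km; running total=37205.9 km
Leg 3 bearing: y=sinΔλ·cosφ2=0.78228198, x=cosφ1·sinφ2-sinφ1·cosφ2·cosΔλ=-0.38796035; θ=atan2(y, x)=116.3784° ≈ 116.4°
Leg 4: φ1=-0.6660368, φ2=-0.8669434, Δφ=-0.2009066, Δλ=-2.1329931 rad; a=sin²(Δφ/2)+cosφ1·cosφ2·sin²(Δλ/2)=0.4000995797; c=2·atan2(√a, √(1-a))=1.369641668; dist=6371·c=8725.987 ≈ 8726.0 km; running total=45931.9 km
Leg 4 bearing: y=sinΔλ·cosφ2=-0.54755293, x=cosφ1·sinφ2-sinφ1·cosφ2·cosΔλ=-0.81256717; θ=atan2(y, x)=-146.0257° <0 so +360° → 213.9743° ≈ 214.0°
Leg 5: φ1=-0.8669434, φ2=-1.0391167, Δφ=-0.1721732, Δλ=0.6515698 rad; a=sin²(Δφ/2)+cosφ1·cosφ2·sin²(Δλ/2)=0.0410009024; c=2·atan2(√a, √(1-a))=0.407793313; dist=6371·c=2598.051 ≈ 2598.1 km; running total=48530.0 km
Leg 5 bearing: y=sinΔλ·cosφ2=0.30745171, x=cosφ1·sinφ2-sinφ1·cosφ2·cosΔλ=-0.25050500; θ=atan2(y, x)=129.1724° ≈ 129.2°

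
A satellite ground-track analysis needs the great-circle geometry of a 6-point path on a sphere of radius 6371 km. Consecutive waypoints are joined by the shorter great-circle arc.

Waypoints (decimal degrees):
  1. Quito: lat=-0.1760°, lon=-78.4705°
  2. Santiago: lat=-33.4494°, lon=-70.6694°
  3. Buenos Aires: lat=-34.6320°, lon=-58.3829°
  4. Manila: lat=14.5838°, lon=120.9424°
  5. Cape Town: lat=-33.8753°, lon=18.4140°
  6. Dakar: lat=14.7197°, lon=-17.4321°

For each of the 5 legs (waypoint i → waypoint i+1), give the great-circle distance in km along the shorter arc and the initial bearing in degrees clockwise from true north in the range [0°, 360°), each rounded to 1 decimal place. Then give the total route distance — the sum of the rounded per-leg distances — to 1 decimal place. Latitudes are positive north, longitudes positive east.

Leg 1: dist=3788.6 km, bearing=168.3°
Leg 2: dist=1139.0 km, bearing=100.0°
Leg 3: dist=17784.8 km, bearing=178.1°
Leg 4: dist=12046.8 km, bearing=238.6°
Leg 5: dist=6603.2 km, bearing=318.8°
Total: 41362.4 km

Leg 1: φ1=-0.0030718, φ2=-0.5838022, Δφ=-0.5807304, Δλ=0.1361549 rad; a=sin²(Δφ/2)+cosφ1·cosφ2·sin²(Δλ/2)=0.0858298650; c=2·atan2(√a, √(1-a))=0.594657776; dist=6371·c=3788.565 ≈ 3788.6 km; running total=3788.6 km
Leg 1 bearing: y=sinΔλ·cosφ2=0.11325327, x=cosφ1·sinφ2-sinφ1·cosφ2·cosΔλ=-0.54865845; θ=atan2(y, x)=168.3369° ≈ 168.3°
Leg 2: φ1=-0.5838022, φ2=-0.6044424, Δφ=-0.0206403, Δλ=0.2144399 rad; a=sin²(Δφ/2)+cosφ1·cosφ2·sin²(Δλ/2)=0.0079688231; c=2·atan2(√a, √(1-a))=0.178774505; dist=6371·c=1138.972 ≈ 1139.0 km; running total=4927.6 km
Leg 2 bearing: y=sinΔλ·cosφ2=0.17509604, x=cosφ1·sinφ2-sinφ1·cosφ2·cosΔλ=-0.03102675; θ=atan2(y, x)=100.0484° ≈ 100.0°
Leg 3: φ1=-0.6044424, φ2=0.2545353, Δφ=0.8589778, Δλ=3.1298169 rad; a=sin²(Δφ/2)+cosφ1·cosφ2·sin²(Δλ/2)=0.9696746769; c=2·atan2(√a, √(1-a))=2.791524537; dist=6371·c=17784.803 ≈ 17784.8 km; running total=22712.4 km
Leg 3 bearing: y=sinΔλ·cosφ2=0.01139606, x=cosφ1·sinφ2-sinφ1·cosφ2·cosΔλ=-0.34277240; θ=atan2(y, x)=178.0958° ≈ 178.1°
Leg 4: φ1=0.2545353, φ2=-0.5912355, Δφ=-0.8457708, Δλ=-1.7894582 rad; a=sin²(Δφ/2)+cosφ1·cosφ2·sin²(Δλ/2)=0.6573231292; c=2·atan2(√a, √(1-a))=1.890880288; dist=6371·c=12046.798 ≈ 12046.8 km; running total=34759.2 km
Leg 4 bearing: y=sinΔλ·cosφ2=-0.81048318, x=cosφ1·sinφ2-sinφ1·cosφ2·cosΔλ=-0.49407971; θ=atan2(y, x)=-121.3670° <0 so +360° → 238.6330° ≈ 238.6°
Leg 5: φ1=-0.5912355, φ2=0.2569072, Δφ=0.8481428, Δλ=-0.6256325 rad; a=sin²(Δφ/2)+cosφ1·cosφ2·sin²(Δλ/2)=0.2453586799; c=2·atan2(√a, √(1-a))=1.036445301; dist=6371·c=6603.193 ≈ 6603.2 km; running total=41362.4 km
Leg 5 bearing: y=sinΔλ·cosφ2=-0.56639060, x=cosφ1·sinφ2-sinφ1·cosφ2·cosΔλ=0.64794512; θ=atan2(y, x)=-41.1578° <0 so +360° → 318.8422° ≈ 318.8°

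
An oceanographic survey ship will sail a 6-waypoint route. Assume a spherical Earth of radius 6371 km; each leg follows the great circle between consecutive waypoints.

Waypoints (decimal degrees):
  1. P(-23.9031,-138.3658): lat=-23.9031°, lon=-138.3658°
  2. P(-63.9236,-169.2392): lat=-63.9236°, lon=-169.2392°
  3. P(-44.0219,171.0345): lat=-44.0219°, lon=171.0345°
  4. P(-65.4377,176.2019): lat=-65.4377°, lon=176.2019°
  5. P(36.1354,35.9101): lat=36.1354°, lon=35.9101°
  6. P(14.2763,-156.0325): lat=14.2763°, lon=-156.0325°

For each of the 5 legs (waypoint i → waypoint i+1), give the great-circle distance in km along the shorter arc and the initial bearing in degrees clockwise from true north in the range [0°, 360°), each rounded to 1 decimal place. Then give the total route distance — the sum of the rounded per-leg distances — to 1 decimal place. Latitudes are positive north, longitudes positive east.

Leg 1: φ1=-0.4171878, φ2=-1.1156773, Δφ=-0.6984895, Δλ=-0.5388425 rad; a=sin²(Δφ/2)+cosφ1·cosφ2·sin²(Δλ/2)=0.1455645140; c=2·atan2(√a, √(1-a))=0.782900098; dist=6371·c=4987.857 ≈ 4987.9 km; running total=4987.9 km
Leg 1 bearing: y=sinΔλ·cosφ2=-0.22556180, x=cosφ1·sinφ2-sinφ1·cosφ2·cosΔλ=-0.66829920; θ=atan2(y, x)=-161.3496° <0 so +360° → 198.6504° ≈ 198.7°
Leg 2: φ1=-1.1156773, φ2=-0.7683271, Δφ=0.3473502, Δλ=5.9388964 rad; a=sin²(Δφ/2)+cosφ1·cosφ2·sin²(Δλ/2)=0.0391355367; c=2·atan2(√a, √(1-a))=0.398281300; dist=6371·c=2537.450 ≈ 2537.5 km; running total=7525.4 km
Leg 2 bearing: y=sinΔλ·cosφ2=-0.24270724, x=cosφ1·sinφ2-sinφ1·cosφ2·cosΔλ=0.30250451; θ=atan2(y, x)=-38.7410° <0 so +360° → 321.2590° ≈ 321.3°
Leg 3: φ1=-0.7683271, φ2=-1.1421033, Δφ=-0.3737762, Δλ=0.0901881 rad; a=sin²(Δφ/2)+cosφ1·cosφ2·sin²(Δλ/2)=0.0351298265; c=2·atan2(√a, √(1-a))=0.377089277; dist=6371·c=2402.436 ≈ 2402.4 km; running total=9927.8 km
Leg 3 bearing: y=sinΔλ·cosφ2=0.03743883, x=cosφ1·sinφ2-sinφ1·cosφ2·cosΔλ=-0.36630755; θ=atan2(y, x)=174.1643° ≈ 174.2°
Leg 4: φ1=-1.1421033, φ2=0.6306817, Δφ=1.7727850, Δλ=-2.4485538 rad; a=sin²(Δφ/2)+cosφ1·cosφ2·sin²(Δλ/2)=0.8973013584; c=2·atan2(√a, √(1-a))=2.489149263; dist=6371·c=15858.370 ≈ 15858.4 km; running total=25786.2 km
Leg 4 bearing: y=sinΔλ·cosφ2=-0.51597423, x=cosφ1·sinφ2-sinφ1·cosφ2·cosΔλ=-0.31996424; θ=atan2(y, x)=-121.8037° <0 so +360° → 238.1963° ≈ 238.2°
Leg 5: φ1=0.6306817, φ2=0.2491684, Δφ=-0.3815133, Δλ=-3.3500303 rad; a=sin²(Δφ/2)+cosφ1·cosφ2·sin²(Δλ/2)=0.8101628714; c=2·atan2(√a, √(1-a))=2.239954268; dist=6371·c=14270.749 ≈ 14270.7 km; running total=40056.9 km
Leg 5 bearing: y=sinΔλ·cosφ2=0.20054116, x=cosφ1·sinφ2-sinφ1·cosφ2·cosΔλ=0.75827384; θ=atan2(y, x)=14.8139° ≈ 14.8°

Leg 1: dist=4987.9 km, bearing=198.7°
Leg 2: dist=2537.5 km, bearing=321.3°
Leg 3: dist=2402.4 km, bearing=174.2°
Leg 4: dist=15858.4 km, bearing=238.2°
Leg 5: dist=14270.7 km, bearing=14.8°
Total: 40056.9 km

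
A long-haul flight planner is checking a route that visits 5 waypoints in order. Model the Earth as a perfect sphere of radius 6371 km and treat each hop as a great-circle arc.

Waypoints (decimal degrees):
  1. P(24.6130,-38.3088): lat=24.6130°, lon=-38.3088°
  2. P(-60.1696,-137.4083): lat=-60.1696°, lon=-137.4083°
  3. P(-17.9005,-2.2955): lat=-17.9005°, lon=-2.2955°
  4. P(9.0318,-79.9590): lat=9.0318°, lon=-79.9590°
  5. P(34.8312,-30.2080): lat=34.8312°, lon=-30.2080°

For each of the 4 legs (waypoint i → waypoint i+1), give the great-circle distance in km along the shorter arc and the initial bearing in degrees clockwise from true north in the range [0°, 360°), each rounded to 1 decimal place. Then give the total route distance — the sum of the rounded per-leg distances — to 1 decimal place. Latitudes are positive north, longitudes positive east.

Leg 1: dist=12859.4 km, bearing=213.0°
Leg 2: dist=10445.8 km, bearing=137.7°
Leg 3: dist=9031.9 km, bearing=282.5°
Leg 4: dist=5800.1 km, bearing=52.5°
Total: 38137.2 km

Leg 1: φ1=0.4295779, φ2=-1.0501576, Δφ=-1.4797355, Δλ=-1.7296126 rad; a=sin²(Δφ/2)+cosφ1·cosφ2·sin²(Δλ/2)=0.7164122289; c=2·atan2(√a, √(1-a))=2.018419896; dist=6371·c=12859.353 ≈ 12859.4 km; running total=12859.4 km
Leg 1 bearing: y=sinΔλ·cosφ2=-0.49117419, x=cosφ1·sinφ2-sinφ1·cosφ2·cosΔλ=-0.75591726; θ=atan2(y, x)=-146.9853° <0 so +360° → 213.0147° ≈ 213.0°
Leg 2: φ1=-1.0501576, φ2=-0.3124227, Δφ=0.7377350, Δλ=2.3581632 rad; a=sin²(Δφ/2)+cosφ1·cosφ2·sin²(Δλ/2)=0.5343654096; c=2·atan2(√a, √(1-a))=1.639581375; dist=6371·c=10445.773 ≈ 10445.8 km; running total=23305.2 km
Leg 2 bearing: y=sinΔλ·cosφ2=0.67155094, x=cosφ1·sinφ2-sinφ1·cosφ2·cosΔλ=-0.73776379; θ=atan2(y, x)=137.6899° ≈ 137.7°
Leg 3: φ1=-0.3124227, φ2=0.1576346, Δφ=0.4700573, Δλ=-1.3554838 rad; a=sin²(Δφ/2)+cosφ1·cosφ2·sin²(Δλ/2)=0.4237307589; c=2·atan2(√a, √(1-a))=1.417660020; dist=6371·c=9031.912 ≈ 9031.9 km; running total=32337.1 km
Leg 3 bearing: y=sinΔλ·cosφ2=-0.96479732, x=cosφ1·sinφ2-sinφ1·cosφ2·cosΔλ=0.21423852; θ=atan2(y, x)=-77.4803° <0 so +360° → 282.5197° ≈ 282.5°
Leg 4: φ1=0.1576346, φ2=0.6079191, Δφ=0.4502845, Δλ=0.8683188 rad; a=sin²(Δφ/2)+cosφ1·cosφ2·sin²(Δλ/2)=0.1932804853; c=2·atan2(√a, √(1-a))=0.910388439; dist=6371·c=5800.085 ≈ 5800.1 km; running total=38137.2 km
Leg 4 bearing: y=sinΔλ·cosφ2=0.62649971, x=cosφ1·sinφ2-sinφ1·cosφ2·cosΔλ=0.48082291; θ=atan2(y, x)=52.4947° ≈ 52.5°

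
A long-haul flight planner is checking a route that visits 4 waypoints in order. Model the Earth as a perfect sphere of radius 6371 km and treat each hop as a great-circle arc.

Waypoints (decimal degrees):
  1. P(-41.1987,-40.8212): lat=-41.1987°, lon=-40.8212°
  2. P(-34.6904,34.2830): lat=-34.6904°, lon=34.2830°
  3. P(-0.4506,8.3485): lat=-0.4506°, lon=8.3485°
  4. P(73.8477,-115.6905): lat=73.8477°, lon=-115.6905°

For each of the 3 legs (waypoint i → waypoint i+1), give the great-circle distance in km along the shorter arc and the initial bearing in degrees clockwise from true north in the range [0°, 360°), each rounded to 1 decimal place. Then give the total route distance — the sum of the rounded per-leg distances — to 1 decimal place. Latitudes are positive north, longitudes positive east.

Leg 1: dist=6419.2 km, bearing=110.0°
Leg 2: dist=4663.1 km, bearing=319.1°
Leg 3: dist=11052.4 km, bearing=346.5°
Total: 22134.7 km

Leg 1: φ1=-0.7190530, φ2=-0.6054617, Δφ=0.1135913, Δλ=1.3108156 rad; a=sin²(Δφ/2)+cosφ1·cosφ2·sin²(Δλ/2)=0.2330417966; c=2·atan2(√a, √(1-a))=1.007570643; dist=6371·c=6419.233 ≈ 6419.2 km; running total=6419.2 km
Leg 1 bearing: y=sinΔλ·cosφ2=0.79460800, x=cosφ1·sinφ2-sinφ1·cosφ2·cosΔλ=-0.28901800; θ=atan2(y, x)=109.9875° ≈ 110.0°
Leg 2: φ1=-0.6054617, φ2=-0.0078645, Δφ=0.5975972, Δλ=-0.4526424 rad; a=sin²(Δφ/2)+cosφ1·cosφ2·sin²(Δλ/2)=0.1280557296; c=2·atan2(√a, √(1-a))=0.731926134; dist=6371·c=4663.101 ≈ 4663.1 km; running total=11082.3 km
Leg 2 bearing: y=sinΔλ·cosφ2=-0.43732984, x=cosφ1·sinφ2-sinφ1·cosφ2·cosΔλ=0.50534389; θ=atan2(y, x)=-40.8733° <0 so +360° → 319.1267° ≈ 319.1°
Leg 3: φ1=-0.0078645, φ2=1.2888855, Δφ=1.2967500, Δλ=-2.1648890 rad; a=sin²(Δφ/2)+cosφ1·cosφ2·sin²(Δλ/2)=0.5816344012; c=2·atan2(√a, √(1-a))=1.734799339; dist=6371·c=11052.407 ≈ 11052.4 km; running total=22134.7 km
Leg 3 bearing: y=sinΔλ·cosφ2=-0.23052530, x=cosφ1·sinφ2-sinφ1·cosφ2·cosΔλ=0.95927128; θ=atan2(y, x)=-13.5127° <0 so +360° → 346.4873° ≈ 346.5°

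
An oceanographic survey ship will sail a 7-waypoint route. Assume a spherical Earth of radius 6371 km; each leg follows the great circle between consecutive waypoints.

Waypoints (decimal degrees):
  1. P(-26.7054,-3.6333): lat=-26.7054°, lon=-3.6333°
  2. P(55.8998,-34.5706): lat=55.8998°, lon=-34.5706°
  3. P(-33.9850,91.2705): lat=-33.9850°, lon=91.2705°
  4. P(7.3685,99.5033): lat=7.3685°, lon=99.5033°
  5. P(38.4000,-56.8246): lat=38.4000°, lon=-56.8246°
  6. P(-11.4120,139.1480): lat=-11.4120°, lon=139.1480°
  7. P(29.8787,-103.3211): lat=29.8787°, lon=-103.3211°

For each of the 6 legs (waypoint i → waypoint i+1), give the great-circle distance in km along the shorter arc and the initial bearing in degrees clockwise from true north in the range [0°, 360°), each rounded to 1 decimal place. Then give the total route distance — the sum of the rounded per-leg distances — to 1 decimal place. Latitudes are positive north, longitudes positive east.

Leg 1: φ1=-0.4660972, φ2=0.9756356, Δφ=1.4417327, Δλ=-0.5399577 rad; a=sin²(Δφ/2)+cosφ1·cosφ2·sin²(Δλ/2)=0.4712741893; c=2·atan2(√a, √(1-a))=1.513313053; dist=6371·c=9641.317 ≈ 9641.3 km; running total=9641.3 km
Leg 1 bearing: y=sinΔλ·cosφ2=-0.28822585, x=cosφ1·sinφ2-sinφ1·cosφ2·cosΔλ=0.95583742; θ=atan2(y, x)=-16.7803° <0 so +360° → 343.2197° ≈ 343.2°
Leg 2: φ1=0.9756356, φ2=-0.5931501, Δφ=-1.5687857, Δλ=2.1963415 rad; a=sin²(Δφ/2)+cosφ1·cosφ2·sin²(Δλ/2)=0.8675336841; c=2·atan2(√a, √(1-a))=2.396562366; dist=6371·c=15268.499 ≈ 15268.5 km; running total=24909.8 km
Leg 2 bearing: y=sinΔλ·cosφ2=0.67217299, x=cosφ1·sinφ2-sinφ1·cosφ2·cosΔλ=0.08865347; θ=atan2(y, x)=82.4866° ≈ 82.5°
Leg 3: φ1=-0.5931501, φ2=0.1286046, Δφ=0.7217547, Δλ=0.1436895 rad; a=sin²(Δφ/2)+cosφ1·cosφ2·sin²(Δλ/2)=0.1289135631; c=2·atan2(√a, √(1-a))=0.734489676; dist=6371·c=4679.434 ≈ 4679.4 km; running total=29589.2 km
Leg 3 bearing: y=sinΔλ·cosφ2=0.14201299, x=cosφ1·sinφ2-sinφ1·cosφ2·cosΔλ=0.65498987; θ=atan2(y, x)=12.2334° ≈ 12.2°
Leg 4: φ1=0.1286046, φ2=0.6702064, Δφ=0.5416018, Δλ=-2.7284366 rad; a=sin²(Δφ/2)+cosφ1·cosφ2·sin²(Δλ/2)=0.8160811632; c=2·atan2(√a, √(1-a))=2.255137062; dist=6371·c=14367.478 ≈ 14367.5 km; running total=43956.7 km
Leg 4 bearing: y=sinΔλ·cosφ2=-0.31465437, x=cosφ1·sinφ2-sinφ1·cosφ2·cosΔλ=0.70807021; θ=atan2(y, x)=-23.9595° <0 so +360° → 336.0405° ≈ 336.0°
Leg 5: φ1=0.6702064, φ2=-0.1991770, Δφ=-0.8693834, Δλ=3.4203671 rad; a=sin²(Δφ/2)+cosφ1·cosφ2·sin²(Δλ/2)=0.9307220064; c=2·atan2(√a, √(1-a))=2.608902549; dist=6371·c=16621.318 ≈ 16621.3 km; running total=60578.0 km
Leg 5 bearing: y=sinΔλ·cosφ2=-0.26973730, x=cosφ1·sinφ2-sinφ1·cosφ2·cosΔλ=0.43029757; θ=atan2(y, x)=-32.0820° <0 so +360° → 327.9180° ≈ 327.9°
Leg 6: φ1=-0.1991770, φ2=0.5214817, Δφ=0.7206587, Δλ=-4.2318841 rad; a=sin²(Δφ/2)+cosφ1·cosφ2·sin²(Δλ/2)=0.7457166408; c=2·atan2(√a, √(1-a))=2.084531036; dist=6371·c=13280.547 ≈ 13280.5 km; running total=73858.5 km
Leg 6 bearing: y=sinΔλ·cosφ2=0.76889509, x=cosφ1·sinφ2-sinφ1·cosφ2·cosΔλ=0.40901548; θ=atan2(y, x)=61.9892° ≈ 62.0°

Leg 1: dist=9641.3 km, bearing=343.2°
Leg 2: dist=15268.5 km, bearing=82.5°
Leg 3: dist=4679.4 km, bearing=12.2°
Leg 4: dist=14367.5 km, bearing=336.0°
Leg 5: dist=16621.3 km, bearing=327.9°
Leg 6: dist=13280.5 km, bearing=62.0°
Total: 73858.5 km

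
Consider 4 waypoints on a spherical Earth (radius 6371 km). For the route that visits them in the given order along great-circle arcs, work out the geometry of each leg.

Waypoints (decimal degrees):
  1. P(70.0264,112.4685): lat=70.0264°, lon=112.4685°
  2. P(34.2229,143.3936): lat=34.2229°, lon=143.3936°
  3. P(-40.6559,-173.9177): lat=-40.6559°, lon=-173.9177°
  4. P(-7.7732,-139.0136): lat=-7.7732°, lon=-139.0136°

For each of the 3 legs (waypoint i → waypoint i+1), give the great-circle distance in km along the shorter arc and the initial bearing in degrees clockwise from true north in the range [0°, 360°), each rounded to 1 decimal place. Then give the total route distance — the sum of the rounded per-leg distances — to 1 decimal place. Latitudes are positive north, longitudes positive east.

Leg 1: dist=4399.7 km, bearing=138.2°
Leg 2: dist=9403.5 km, bearing=148.9°
Leg 3: dist=5026.6 km, bearing=53.0°
Total: 18829.8 km

Leg 1: φ1=1.2221912, φ2=0.5973023, Δφ=-0.6248890, Δλ=0.5397448 rad; a=sin²(Δφ/2)+cosφ1·cosφ2·sin²(Δλ/2)=0.1145620495; c=2·atan2(√a, √(1-a))=0.690581245; dist=6371·c=4399.693 ≈ 4399.7 km; running total=4399.7 km
Leg 1 bearing: y=sinΔλ·cosφ2=0.42493536, x=cosφ1·sinφ2-sinφ1·cosφ2·cosΔλ=-0.47453164; θ=atan2(y, x)=138.1561° ≈ 138.2°
Leg 2: φ1=0.5973023, φ2=-0.7095793, Δφ=-1.3068816, Δλ=-5.5381269 rad; a=sin²(Δφ/2)+cosφ1·cosφ2·sin²(Δλ/2)=0.4526689291; c=2·atan2(√a, √(1-a))=1.475992235; dist=6371·c=9403.547 ≈ 9403.5 km; running total=13803.2 km
Leg 2 bearing: y=sinΔλ·cosφ2=0.51436639, x=cosφ1·sinφ2-sinφ1·cosφ2·cosΔλ=-0.85232992; θ=atan2(y, x)=148.8897° ≈ 148.9°
Leg 3: φ1=-0.7095793, φ2=-0.1356679, Δφ=0.5739114, Δλ=0.6091915 rad; a=sin²(Δφ/2)+cosφ1·cosφ2·sin²(Δλ/2)=0.1477162487; c=2·atan2(√a, √(1-a))=0.788982828; dist=6371·c=5026.610 ≈ 5026.6 km; running total=18829.8 km
Leg 3 bearing: y=sinΔλ·cosφ2=0.56694669, x=cosφ1·sinφ2-sinφ1·cosφ2·cosΔλ=0.42679747; θ=atan2(y, x)=53.0276° ≈ 53.0°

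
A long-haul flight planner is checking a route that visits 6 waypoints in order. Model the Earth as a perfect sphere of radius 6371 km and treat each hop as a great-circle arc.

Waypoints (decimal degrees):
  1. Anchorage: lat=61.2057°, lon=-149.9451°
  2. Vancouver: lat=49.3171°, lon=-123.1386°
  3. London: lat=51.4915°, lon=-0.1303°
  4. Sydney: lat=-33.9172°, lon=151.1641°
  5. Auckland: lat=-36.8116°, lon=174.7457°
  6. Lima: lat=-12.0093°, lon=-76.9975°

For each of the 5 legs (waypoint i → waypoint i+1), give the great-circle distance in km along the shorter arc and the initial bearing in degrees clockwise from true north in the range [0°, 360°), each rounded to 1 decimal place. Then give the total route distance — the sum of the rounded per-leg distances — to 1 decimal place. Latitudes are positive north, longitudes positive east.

Leg 1: φ1=1.0682410, φ2=0.8607458, Δφ=-0.2074952, Δλ=0.4678617 rad; a=sin²(Δφ/2)+cosφ1·cosφ2·sin²(Δλ/2)=0.0275962527; c=2·atan2(√a, √(1-a))=0.333789799; dist=6371·c=2126.575 ≈ 2126.6 km; running total=2126.6 km
Leg 1 bearing: y=sinΔλ·cosφ2=0.29398050, x=cosφ1·sinφ2-sinφ1·cosφ2·cosΔλ=-0.14461765; θ=atan2(y, x)=116.1939° ≈ 116.2°
Leg 2: φ1=0.8607458, φ2=0.8986962, Δφ=0.0379504, Δλ=2.1468998 rad; a=sin²(Δφ/2)+cosφ1·cosφ2·sin²(Δλ/2)=0.3138503237; c=2·atan2(√a, √(1-a))=1.189311084; dist=6371·c=7577.101 ≈ 7577.1 km; running total=9703.7 km
Leg 2 bearing: y=sinΔλ·cosφ2=0.52213294, x=cosφ1·sinφ2-sinφ1·cosφ2·cosΔλ=0.76731375; θ=atan2(y, x)=34.2341° ≈ 34.2°
Leg 3: φ1=0.8986962, φ2=-0.5919668, Δφ=-1.4906630, Δλ=2.6405854 rad; a=sin²(Δφ/2)+cosφ1·cosφ2·sin²(Δλ/2)=0.9449124902; c=2·atan2(√a, √(1-a))=2.667757792; dist=6371·c=16996.285 ≈ 16996.3 km; running total=26700.0 km
Leg 3 bearing: y=sinΔλ·cosφ2=0.39858212, x=cosφ1·sinφ2-sinφ1·cosφ2·cosΔλ=0.22213464; θ=atan2(y, x)=60.8685° ≈ 60.9°
Leg 4: φ1=-0.5919668, φ2=-0.6424836, Δφ=-0.0505168, Δλ=0.4115766 rad; a=sin²(Δφ/2)+cosφ1·cosφ2·sin²(Δλ/2)=0.0283787114; c=2·atan2(√a, √(1-a))=0.338533901; dist=6371·c=2156.799 ≈ 2156.8 km; running total=28856.8 km
Leg 4 bearing: y=sinΔλ·cosφ2=0.32028785, x=cosφ1·sinφ2-sinφ1·cosφ2·cosΔλ=-0.08780168; θ=atan2(y, x)=105.3301° ≈ 105.3°
Leg 5: φ1=-0.6424836, φ2=-0.2096018, Δφ=0.4328818, Δλ=-4.3937477 rad; a=sin²(Δφ/2)+cosφ1·cosφ2·sin²(Δλ/2)=0.5603250876; c=2·atan2(√a, √(1-a))=1.691741143; dist=6371·c=10778.083 ≈ 10778.1 km; running total=39634.9 km
Leg 5 bearing: y=sinΔλ·cosφ2=0.92887750, x=cosφ1·sinφ2-sinφ1·cosφ2·cosΔλ=-0.35018585; θ=atan2(y, x)=110.6564° ≈ 110.7°

Leg 1: dist=2126.6 km, bearing=116.2°
Leg 2: dist=7577.1 km, bearing=34.2°
Leg 3: dist=16996.3 km, bearing=60.9°
Leg 4: dist=2156.8 km, bearing=105.3°
Leg 5: dist=10778.1 km, bearing=110.7°
Total: 39634.9 km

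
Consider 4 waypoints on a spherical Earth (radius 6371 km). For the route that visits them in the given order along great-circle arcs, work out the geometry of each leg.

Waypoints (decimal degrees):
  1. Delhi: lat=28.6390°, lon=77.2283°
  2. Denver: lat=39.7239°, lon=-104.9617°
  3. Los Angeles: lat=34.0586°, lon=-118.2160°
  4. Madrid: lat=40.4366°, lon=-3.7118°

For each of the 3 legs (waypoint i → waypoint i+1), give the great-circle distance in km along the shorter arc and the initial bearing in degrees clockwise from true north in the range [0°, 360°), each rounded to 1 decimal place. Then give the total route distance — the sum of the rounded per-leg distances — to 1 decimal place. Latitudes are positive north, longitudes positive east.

Leg 1: φ1=0.4998448, φ2=0.6933128, Δφ=0.1934680, Δλ=-3.1798154 rad; a=sin²(Δφ/2)+cosφ1·cosφ2·sin²(Δλ/2)=0.6841167385; c=2·atan2(√a, √(1-a))=1.947904599; dist=6371·c=12410.100 ≈ 12410.1 km; running total=12410.1 km
Leg 1 bearing: y=sinΔλ·cosφ2=0.02939119, x=cosφ1·sinφ2-sinφ1·cosφ2·cosΔλ=0.92926867; θ=atan2(y, x)=1.8116° ≈ 1.8°
Leg 2: φ1=0.6933128, φ2=0.5944347, Δφ=-0.0988781, Δλ=-0.2313312 rad; a=sin²(Δφ/2)+cosφ1·cosφ2·sin²(Δλ/2)=0.0109290798; c=2·atan2(√a, √(1-a))=0.209467214; dist=6371·c=1334.516 ≈ 1334.5 km; running total=13744.6 km
Leg 2 bearing: y=sinΔλ·cosφ2=-0.18994507, x=cosφ1·sinφ2-sinφ1·cosφ2·cosΔλ=-0.08461330; θ=atan2(y, x)=-114.0112° <0 so +360° → 245.9888° ≈ 246.0°
Leg 3: φ1=0.5944347, φ2=0.7057518, Δφ=0.1113171, Δλ=1.9984753 rad; a=sin²(Δφ/2)+cosφ1·cosφ2·sin²(Δλ/2)=0.4491436409; c=2·atan2(√a, √(1-a))=1.468907409; dist=6371·c=9358.409 ≈ 9358.4 km; running total=23103.0 km
Leg 3 bearing: y=sinΔλ·cosφ2=0.69257035, x=cosφ1·sinφ2-sinφ1·cosφ2·cosΔλ=0.71414343; θ=atan2(y, x)=44.1214° ≈ 44.1°

Leg 1: dist=12410.1 km, bearing=1.8°
Leg 2: dist=1334.5 km, bearing=246.0°
Leg 3: dist=9358.4 km, bearing=44.1°
Total: 23103.0 km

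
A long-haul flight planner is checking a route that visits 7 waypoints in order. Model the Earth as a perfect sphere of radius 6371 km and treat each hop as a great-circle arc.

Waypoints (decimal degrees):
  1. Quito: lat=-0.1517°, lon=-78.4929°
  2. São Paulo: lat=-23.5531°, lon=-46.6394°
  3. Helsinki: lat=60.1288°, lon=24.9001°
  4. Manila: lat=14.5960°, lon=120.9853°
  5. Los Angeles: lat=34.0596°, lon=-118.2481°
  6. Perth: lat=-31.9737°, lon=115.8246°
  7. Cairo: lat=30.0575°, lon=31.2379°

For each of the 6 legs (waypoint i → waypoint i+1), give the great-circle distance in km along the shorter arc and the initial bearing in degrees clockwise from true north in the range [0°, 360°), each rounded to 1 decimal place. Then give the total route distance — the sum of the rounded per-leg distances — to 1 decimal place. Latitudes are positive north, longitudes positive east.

Leg 1: φ1=-0.0026477, φ2=-0.4110791, Δφ=-0.4084315, Δλ=0.5559485 rad; a=sin²(Δφ/2)+cosφ1·cosφ2·sin²(Δλ/2)=0.1101539374; c=2·atan2(√a, √(1-a))=0.676622345; dist=6371·c=4310.761 ≈ 4310.8 km; running total=4310.8 km
Leg 1 bearing: y=sinΔλ·cosφ2=0.48378244, x=cosφ1·sinφ2-sinφ1·cosφ2·cosΔλ=-0.39753583; θ=atan2(y, x)=129.4108° ≈ 129.4°
Leg 2: φ1=-0.4110791, φ2=1.0494455, Δφ=1.4605247, Δλ=1.2485998 rad; a=sin²(Δφ/2)+cosφ1·cosφ2·sin²(Δλ/2)=0.6009705600; c=2·atan2(√a, √(1-a))=1.774135797; dist=6371·c=11303.019 ≈ 11303.0 km; running total=15613.8 km
Leg 2 bearing: y=sinΔλ·cosφ2=0.47242326, x=cosφ1·sinφ2-sinφ1·cosφ2·cosΔλ=0.85792543; θ=atan2(y, x)=28.8397° ≈ 28.8°
Leg 3: φ1=1.0494455, φ2=0.2547483, Δφ=-0.7946973, Δλ=1.6770031 rad; a=sin²(Δφ/2)+cosφ1·cosφ2·sin²(Δλ/2)=0.4162852560; c=2·atan2(√a, √(1-a))=1.402574555; dist=6371·c=8935.802 ≈ 8935.8 km; running total=24549.6 km
Leg 3 bearing: y=sinΔλ·cosφ2=0.96227397, x=cosφ1·sinφ2-sinφ1·cosφ2·cosΔλ=0.21446717; θ=atan2(y, x)=77.4355° ≈ 77.4°
Leg 4: φ1=0.2547483, φ2=0.5944522, Δφ=0.3397039, Δλ=-4.1754105 rad; a=sin²(Δφ/2)+cosφ1·cosφ2·sin²(Δλ/2)=0.6344889353; c=2·atan2(√a, √(1-a))=1.843127961; dist=6371·c=11742.568 ≈ 11742.6 km; running total=36292.2 km
Leg 4 bearing: y=sinΔλ·cosφ2=0.71185717, x=cosφ1·sinφ2-sinφ1·cosφ2·cosΔλ=0.64877599; θ=atan2(y, x)=47.6544° ≈ 47.7°
Leg 5: φ1=0.5944522, φ2=-0.5580463, Δφ=-1.1524985, Δλ=4.0853393 rad; a=sin²(Δφ/2)+cosφ1·cosφ2·sin²(Δλ/2)=0.8544614292; c=2·atan2(√a, √(1-a))=2.358766121; dist=6371·c=15027.699 ≈ 15027.7 km; running total=51319.9 km
Leg 5 bearing: y=sinΔλ·cosφ2=-0.68691415, x=cosφ1·sinφ2-sinφ1·cosφ2·cosΔλ=-0.15992913; θ=atan2(y, x)=-103.1063° <0 so +360° → 256.8937° ≈ 256.9°
Leg 6: φ1=-0.5580463, φ2=0.5246023, Δφ=1.0826487, Δλ=-1.4763164 rad; a=sin²(Δφ/2)+cosφ1·cosφ2·sin²(Δλ/2)=0.5979797878; c=2·atan2(√a, √(1-a))=1.768032229; dist=6371·c=11264.133 ≈ 11264.1 km; running total=62584.0 km
Leg 6 bearing: y=sinΔλ·cosφ2=-0.86166303, x=cosφ1·sinφ2-sinφ1·cosφ2·cosΔλ=0.46812035; θ=atan2(y, x)=-61.4859° <0 so +360° → 298.5141° ≈ 298.5°

Leg 1: dist=4310.8 km, bearing=129.4°
Leg 2: dist=11303.0 km, bearing=28.8°
Leg 3: dist=8935.8 km, bearing=77.4°
Leg 4: dist=11742.6 km, bearing=47.7°
Leg 5: dist=15027.7 km, bearing=256.9°
Leg 6: dist=11264.1 km, bearing=298.5°
Total: 62584.0 km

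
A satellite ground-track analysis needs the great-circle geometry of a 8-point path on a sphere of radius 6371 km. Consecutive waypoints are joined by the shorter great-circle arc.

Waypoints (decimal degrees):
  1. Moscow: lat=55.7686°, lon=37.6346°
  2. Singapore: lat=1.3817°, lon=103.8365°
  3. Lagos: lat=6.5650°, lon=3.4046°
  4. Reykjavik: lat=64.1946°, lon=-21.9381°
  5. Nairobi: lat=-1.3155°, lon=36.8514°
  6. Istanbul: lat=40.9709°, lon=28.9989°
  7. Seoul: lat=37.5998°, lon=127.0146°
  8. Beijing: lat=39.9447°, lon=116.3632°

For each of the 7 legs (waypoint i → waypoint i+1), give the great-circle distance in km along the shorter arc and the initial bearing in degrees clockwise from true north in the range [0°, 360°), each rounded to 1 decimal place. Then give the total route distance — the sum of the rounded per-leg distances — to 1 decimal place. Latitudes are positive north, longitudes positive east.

Leg 1: dist=8418.4 km, bearing=109.3°
Leg 2: dist=11141.6 km, bearing=276.9°
Leg 3: dist=6717.4 km, bearing=347.6°
Leg 4: dist=8693.2 km, bearing=119.1°
Leg 5: dist=4768.7 km, bearing=351.3°
Leg 6: dist=7954.9 km, bearing=55.8°
Leg 7: dist=958.8 km, bearing=289.1°
Total: 48653.0 km

Leg 1: φ1=0.9733457, φ2=0.0241152, Δφ=-0.9492305, Δλ=1.1554411 rad; a=sin²(Δφ/2)+cosφ1·cosφ2·sin²(Δλ/2)=0.3765691115; c=2·atan2(√a, √(1-a))=1.321355865; dist=6371·c=8418.358 ≈ 8418.4 km; running total=8418.4 km
Leg 1 bearing: y=sinΔλ·cosφ2=0.91470701, x=cosφ1·sinφ2-sinφ1·cosφ2·cosΔλ=-0.31995366; θ=atan2(y, x)=109.2792° ≈ 109.3°
Leg 2: φ1=0.0241152, φ2=0.1145809, Δφ=0.0904657, Δλ=-1.7528673 rad; a=sin²(Δφ/2)+cosφ1·cosφ2·sin²(Δλ/2)=0.5885351521; c=2·atan2(√a, √(1-a))=1.748805242; dist=6371·c=11141.638 ≈ 11141.6 km; running total=19560.0 km
Leg 2 bearing: y=sinΔλ·cosφ2=-0.97702199, x=cosφ1·sinφ2-sinφ1·cosφ2·cosΔλ=0.11863448; θ=atan2(y, x)=-83.0768° <0 so +360° → 276.9232° ≈ 276.9°
Leg 3: φ1=0.1145809, φ2=1.1204071, Δφ=1.0058263, Δλ=-0.4423136 rad; a=sin²(Δφ/2)+cosφ1·cosφ2·sin²(Δλ/2)=0.2531139592; c=2·atan2(√a, √(1-a))=1.054374126; dist=6371·c=6717.418 ≈ 6717.4 km; running total=26277.4 km
Leg 3 bearing: y=sinΔλ·cosφ2=-0.18632895, x=cosφ1·sinφ2-sinφ1·cosφ2·cosΔλ=0.84939429; θ=atan2(y, x)=-12.3728° <0 so +360° → 347.6272° ≈ 347.6°
Leg 4: φ1=1.1204071, φ2=-0.0229598, Δφ=-1.1433669, Δλ=1.0260703 rad; a=sin²(Δφ/2)+cosφ1·cosφ2·sin²(Δλ/2)=0.3975770932; c=2·atan2(√a, √(1-a))=1.364490149; dist=6371·c=8693.167 ≈ 8693.2 km; running total=34970.6 km
Leg 4 bearing: y=sinΔλ·cosφ2=0.85504389, x=cosφ1·sinφ2-sinφ1·cosφ2·cosΔλ=-0.47638024; θ=atan2(y, x)=119.1240° ≈ 119.1°
Leg 5: φ1=-0.0229598, φ2=0.7150771, Δφ=0.7380369, Δλ=-0.1370520 rad; a=sin²(Δφ/2)+cosφ1·cosφ2·sin²(Δλ/2)=0.1336436469; c=2·atan2(√a, √(1-a))=0.748496763; dist=6371·c=4768.673 ≈ 4768.7 km; running total=39739.3 km
Leg 5 bearing: y=sinΔλ·cosφ2=-0.10315645, x=cosφ1·sinφ2-sinφ1·cosφ2·cosΔλ=0.67267439; θ=atan2(y, x)=-8.7185° <0 so +360° → 351.2815° ≈ 351.3°
Leg 6: φ1=0.7150771, φ2=0.6562403, Δφ=-0.0588368, Δλ=1.7106967 rad; a=sin²(Δφ/2)+cosφ1·cosφ2·sin²(Δλ/2)=0.3416810656; c=2·atan2(√a, √(1-a))=1.248613455; dist=6371·c=7954.916 ≈ 7954.9 km; running total=47694.2 km
Leg 6 bearing: y=sinΔλ·cosφ2=0.78455100, x=cosφ1·sinφ2-sinφ1·cosφ2·cosΔλ=0.53312305; θ=atan2(y, x)=55.8029° ≈ 55.8°
Leg 7: φ1=0.6562403, φ2=0.6971665, Δφ=0.0409262, Δλ=-0.1859020 rad; a=sin²(Δφ/2)+cosφ1·cosφ2·sin²(Δλ/2)=0.0056516417; c=2·atan2(√a, √(1-a))=0.150496790; dist=6371·c=958.815 ≈ 958.8 km; running total=48653.0 km
Leg 7 bearing: y=sinΔλ·cosφ2=-0.14170495, x=cosφ1·sinφ2-sinφ1·cosφ2·cosΔλ=0.04897459; θ=atan2(y, x)=-70.9344° <0 so +360° → 289.0656° ≈ 289.1°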